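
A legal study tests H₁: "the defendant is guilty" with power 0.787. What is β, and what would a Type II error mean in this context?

β = 1 - power = 1 - 0.787 = 0.213. A Type II error is failing to reject H₀ when H₀ is false (false negative) — here, failing to conclude that the defendant is guilty when in fact it is true. Consequence: acquitting a guilty person.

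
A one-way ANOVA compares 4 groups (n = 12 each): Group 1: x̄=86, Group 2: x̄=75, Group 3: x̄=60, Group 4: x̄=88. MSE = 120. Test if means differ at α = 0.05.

Grand mean = 77.25. SS_between = 5937.0, MS_between = 1979.0. F = 16.492, F_crit ≈ 2.816. Reject H₀.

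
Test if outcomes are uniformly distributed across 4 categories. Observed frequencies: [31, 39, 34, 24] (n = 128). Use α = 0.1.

Expected = 32 each. χ² = Σ(O-E)²/E = 3.688. df = 3, critical value = 6.251. Fail to reject H₀.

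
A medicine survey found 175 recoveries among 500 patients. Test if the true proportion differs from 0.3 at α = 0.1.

p̂ = 0.35, p₀ = 0.3. z = (p̂ - p₀)/√(p₀(1-p₀)/n) = 2.44. Critical: ±1.645. Reject H₀.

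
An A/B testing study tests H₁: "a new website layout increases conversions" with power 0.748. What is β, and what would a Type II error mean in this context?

β = 1 - power = 1 - 0.748 = 0.252. A Type II error is failing to reject H₀ when H₀ is false (false negative) — here, failing to conclude that a new website layout increases conversions when in fact it is true. Consequence: discarding a layout that would have improved conversions — lost revenue.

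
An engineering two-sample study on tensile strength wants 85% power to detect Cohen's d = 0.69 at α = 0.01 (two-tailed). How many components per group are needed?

z_{α/2} = 2.576, z_β = Φ⁻¹(0.85) = 1.036. For medium effect (d = 0.69): n per group = 2(z_{α/2} + z_β)²/d² = 2(2.576 + 1.036)²/0.69² = 54.8 → 55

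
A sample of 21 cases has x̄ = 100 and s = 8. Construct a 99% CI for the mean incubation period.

CI = x̄ ± t*(s/√n) = 100 ± 2.845(8/√21) = (95.03, 104.97)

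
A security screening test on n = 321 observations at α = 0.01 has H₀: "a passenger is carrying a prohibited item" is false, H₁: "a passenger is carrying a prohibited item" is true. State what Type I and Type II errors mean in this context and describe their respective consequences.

Type I (false positive): concluding that a passenger is carrying a prohibited item when it is not — detaining an innocent passenger — delay and inconvenience. Type II (false negative): failing to conclude that a passenger is carrying a prohibited item when it is — letting a prohibited item through — security breach. Which is costlier depends on domain priorities and is a judgement call rather than a statistical fact.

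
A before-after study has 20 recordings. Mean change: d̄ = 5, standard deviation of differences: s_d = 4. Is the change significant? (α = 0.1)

t = d̄/(s_d/√n) = 5/(4/√20) = 5.59. df = 19, critical t = ±1.729. Reject H₀.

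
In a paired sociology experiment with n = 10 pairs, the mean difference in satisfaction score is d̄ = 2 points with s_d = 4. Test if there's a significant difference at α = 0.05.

t = d̄/(s_d/√n) = 2/(4/√10) = 1.581. df = 9, critical t = ±2.262. Fail to reject H₀.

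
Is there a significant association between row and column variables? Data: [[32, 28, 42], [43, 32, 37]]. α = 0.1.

χ² = 1.733. df = 2, critical = 4.605. Fail to reject H₀. No evidence of dependence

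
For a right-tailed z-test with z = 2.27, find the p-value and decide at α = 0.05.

p = P(Z > 2.27) = 1 - Φ(2.27) ≈ 0.0116. Since p < 0.05, reject H₀ (significant) at α = 0.05.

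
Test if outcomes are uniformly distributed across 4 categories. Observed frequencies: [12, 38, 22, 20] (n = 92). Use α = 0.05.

Expected = 23 each. χ² = Σ(O-E)²/E = 15.478. df = 3, critical value = 7.815. Reject H₀.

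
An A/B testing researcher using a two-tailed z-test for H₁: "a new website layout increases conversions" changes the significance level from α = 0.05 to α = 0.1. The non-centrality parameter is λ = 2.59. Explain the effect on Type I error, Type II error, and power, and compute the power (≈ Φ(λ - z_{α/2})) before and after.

Increasing α from 0.05 to 0.1:
• Type I error rate increases (α is the Type I rate by definition).
• Critical value moves from z_{α/2} = 1.96 to 1.645, so power = Φ(λ - z_{α/2}) goes from Φ(2.59 - 1.96) = 0.736 to Φ(2.59 - 1.645) = 0.828.
• Type II error rate β = 1 - power therefore decreases (0.264 → 0.172).
Appropriate when false negatives are costly — here, discarding a layout that would have improved conversions — lost revenue.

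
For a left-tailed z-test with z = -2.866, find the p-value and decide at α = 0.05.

p = P(Z < -2.866) = Φ(-2.866) ≈ 0.0021. Since p < 0.05, reject H₀ (significant) at α = 0.05.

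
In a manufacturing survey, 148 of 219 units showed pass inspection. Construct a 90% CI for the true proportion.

p̂ = 0.676. CI = p̂ ± z*√(p̂(1-p̂)/n) = (0.624, 0.728)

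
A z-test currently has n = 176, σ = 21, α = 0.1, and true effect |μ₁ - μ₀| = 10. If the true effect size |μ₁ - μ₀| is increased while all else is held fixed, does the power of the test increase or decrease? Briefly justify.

Power increases: a larger true effect increases the non-centrality λ = |μ₁ - μ₀|/(σ/√n).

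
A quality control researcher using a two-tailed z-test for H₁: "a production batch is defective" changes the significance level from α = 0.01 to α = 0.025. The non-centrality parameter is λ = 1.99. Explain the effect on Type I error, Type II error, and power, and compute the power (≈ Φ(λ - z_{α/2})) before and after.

Increasing α from 0.01 to 0.025:
• Type I error rate increases (α is the Type I rate by definition).
• Critical value moves from z_{α/2} = 2.576 to 2.241, so power = Φ(λ - z_{α/2}) goes from Φ(1.99 - 2.576) = 0.279 to Φ(1.99 - 2.241) = 0.401.
• Type II error rate β = 1 - power therefore decreases (0.721 → 0.599).
Appropriate when false negatives are costly — here, shipping a defective batch — faulty products reach customers.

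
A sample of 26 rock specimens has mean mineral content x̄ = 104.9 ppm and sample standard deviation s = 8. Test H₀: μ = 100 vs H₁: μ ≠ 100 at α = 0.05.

t = (x̄ - μ₀)/(s/√n) = (104.9 - 100)/(8/√26) = 3.123. df = 25, critical t = ±2.06. Reject H₀.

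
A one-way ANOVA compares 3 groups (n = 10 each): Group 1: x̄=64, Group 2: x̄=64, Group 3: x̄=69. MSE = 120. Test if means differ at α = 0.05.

Grand mean = 65.67. SS_between = 166.67, MS_between = 83.33. F = 0.694, F_crit ≈ 3.354. Fail to reject H₀.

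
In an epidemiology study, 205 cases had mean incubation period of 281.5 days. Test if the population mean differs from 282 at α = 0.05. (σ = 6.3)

z = (x̄ - μ₀)/(σ/√n) = (281.5 - 282)/(6.3/√205) = -1.136. Critical value: ±1.96. Since |-1.136| ≤ 1.96, Fail to reject H₀.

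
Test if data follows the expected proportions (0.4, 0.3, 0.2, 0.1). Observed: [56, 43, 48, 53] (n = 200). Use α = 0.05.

Expected: [80.0, 60.0, 40.0, 20.0]. χ² = 68.067. df = 3, critical = 7.815. Reject H₀.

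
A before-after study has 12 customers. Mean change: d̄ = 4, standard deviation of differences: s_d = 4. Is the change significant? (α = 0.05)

t = d̄/(s_d/√n) = 4/(4/√12) = 3.464. df = 11, critical t = ±2.201. Reject H₀.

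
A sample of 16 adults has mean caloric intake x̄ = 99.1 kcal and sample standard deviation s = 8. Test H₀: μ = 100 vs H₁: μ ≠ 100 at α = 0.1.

t = (x̄ - μ₀)/(s/√n) = (99.1 - 100)/(8/√16) = -0.45. df = 15, critical t = ±1.753. Fail to reject H₀.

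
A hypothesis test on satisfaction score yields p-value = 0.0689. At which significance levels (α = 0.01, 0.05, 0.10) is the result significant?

p = 0.0689. Significant at: α = 0.1.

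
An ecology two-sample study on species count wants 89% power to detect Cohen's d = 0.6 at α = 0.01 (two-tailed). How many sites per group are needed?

z_{α/2} = 2.576, z_β = Φ⁻¹(0.89) = 1.227. For medium effect (d = 0.6): n per group = 2(z_{α/2} + z_β)²/d² = 2(2.576 + 1.227)²/0.6² = 80.3 → 81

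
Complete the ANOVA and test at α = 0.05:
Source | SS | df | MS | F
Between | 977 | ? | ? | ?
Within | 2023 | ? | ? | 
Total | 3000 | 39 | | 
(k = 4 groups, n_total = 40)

df_between = 3, df_within = 36. MS_between = 325.67, MS_within = 56.19. F = 5.795, F_crit ≈ 2.866. Reject H₀.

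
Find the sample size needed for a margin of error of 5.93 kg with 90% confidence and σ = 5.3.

n = (z*σ/E)² = (1.645×5.3/5.93)² = 2.2 → n = 3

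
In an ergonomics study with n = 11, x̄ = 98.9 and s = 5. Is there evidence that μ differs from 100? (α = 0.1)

t = (x̄ - μ₀)/(s/√n) = (98.9 - 100)/(5/√11) = -0.73. df = 10, critical t = ±1.812. Fail to reject H₀.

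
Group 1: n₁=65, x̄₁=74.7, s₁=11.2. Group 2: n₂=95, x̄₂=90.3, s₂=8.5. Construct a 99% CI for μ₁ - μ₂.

Difference = -15.6. SE = √(11.2²/65 + 8.5²/95) = 1.64. CI = (-19.83, -11.37)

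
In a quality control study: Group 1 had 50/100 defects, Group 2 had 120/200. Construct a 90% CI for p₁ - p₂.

p̂₁ = 0.5, p̂₂ = 0.6. Difference = -0.1. CI = (-0.2, 0.0)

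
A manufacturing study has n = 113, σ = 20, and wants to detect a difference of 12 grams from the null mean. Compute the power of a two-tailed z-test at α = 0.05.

SE = σ/√n = 20/√113 = 1.881. Non-centrality λ = d/SE = 12/1.881 = 6.378. Power ≈ Φ(λ - z_{α/2}) = Φ(6.378 - 1.96) = Φ(4.418) = 1.0.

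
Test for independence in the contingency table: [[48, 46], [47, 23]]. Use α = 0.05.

χ² = 4.256. df = 1, critical = 3.841. Reject H₀. Variables are dependent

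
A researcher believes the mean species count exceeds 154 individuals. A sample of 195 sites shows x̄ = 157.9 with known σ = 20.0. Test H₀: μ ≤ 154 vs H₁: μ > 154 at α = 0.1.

z = 2.723. Critical value: 1.28. Reject H₀.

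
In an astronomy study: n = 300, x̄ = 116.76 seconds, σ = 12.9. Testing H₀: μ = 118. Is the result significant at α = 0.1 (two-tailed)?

z = (116.76 - 118)/(12.9/√300) = -1.665. Since |z| > 1.645, significant at α = 0.1.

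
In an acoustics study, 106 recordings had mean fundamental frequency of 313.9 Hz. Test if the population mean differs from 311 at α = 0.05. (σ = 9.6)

z = (x̄ - μ₀)/(σ/√n) = (313.9 - 311)/(9.6/√106) = 3.11. Critical value: ±1.96. Since |3.11| > 1.96, Reject H₀.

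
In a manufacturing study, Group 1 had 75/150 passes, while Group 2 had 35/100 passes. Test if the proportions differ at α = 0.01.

p̂₁ = 0.5, p̂₂ = 0.35, pooled p̂ = 0.44. z = 2.341. Critical: ±2.576. Fail to reject H₀.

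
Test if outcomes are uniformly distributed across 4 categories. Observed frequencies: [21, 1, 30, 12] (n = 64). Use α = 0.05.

Expected = 16 each. χ² = Σ(O-E)²/E = 28.875. df = 3, critical value = 7.815. Reject H₀.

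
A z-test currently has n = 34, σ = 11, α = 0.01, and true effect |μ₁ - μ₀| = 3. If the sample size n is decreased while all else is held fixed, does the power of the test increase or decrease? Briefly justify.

Power decreases: a smaller n inflates the standard error σ/√n, pulling the sampling distribution under H₁ back toward the critical value.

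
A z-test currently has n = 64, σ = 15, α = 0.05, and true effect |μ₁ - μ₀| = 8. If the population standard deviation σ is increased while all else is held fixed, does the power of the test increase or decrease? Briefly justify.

Power decreases: a larger σ inflates the standard error σ/√n, pulling the sampling distribution under H₁ back toward the critical value.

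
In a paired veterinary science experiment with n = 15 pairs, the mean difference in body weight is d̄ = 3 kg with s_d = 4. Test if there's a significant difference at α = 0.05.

t = d̄/(s_d/√n) = 3/(4/√15) = 2.905. df = 14, critical t = ±2.145. Reject H₀.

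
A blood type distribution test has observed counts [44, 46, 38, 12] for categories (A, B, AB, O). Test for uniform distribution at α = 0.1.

Expected = 35 each. χ² = Σ(O-E)²/E = 21.143. df = 3, critical value = 6.251. Reject H₀.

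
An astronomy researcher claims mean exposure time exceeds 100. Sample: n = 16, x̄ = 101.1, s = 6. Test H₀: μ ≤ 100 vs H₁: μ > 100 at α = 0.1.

t = (101.1 - 100)/(6/√16) = 0.733, df = 15. Critical t = 1.341. Fail to reject H₀.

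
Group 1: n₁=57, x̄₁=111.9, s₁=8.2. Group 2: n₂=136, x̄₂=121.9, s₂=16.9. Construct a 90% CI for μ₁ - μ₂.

Difference = -10.0. SE = √(8.2²/57 + 16.9²/136) = 1.811. CI = (-12.98, -7.02)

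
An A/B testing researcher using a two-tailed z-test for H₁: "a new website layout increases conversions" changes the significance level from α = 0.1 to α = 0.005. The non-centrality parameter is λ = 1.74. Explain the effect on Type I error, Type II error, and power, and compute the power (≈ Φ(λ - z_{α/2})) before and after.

Decreasing α from 0.1 to 0.005:
• Type I error rate decreases (α is the Type I rate by definition).
• Critical value moves from z_{α/2} = 1.645 to 2.807, so power = Φ(λ - z_{α/2}) goes from Φ(1.74 - 1.645) = 0.538 to Φ(1.74 - 2.807) = 0.143.
• Type II error rate β = 1 - power therefore increases (0.462 → 0.857).
Appropriate when false positives are costly — here, rolling out a layout that doesn't actually help — wasted engineering effort.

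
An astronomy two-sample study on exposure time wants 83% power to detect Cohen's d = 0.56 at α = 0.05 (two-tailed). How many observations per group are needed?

z_{α/2} = 1.96, z_β = Φ⁻¹(0.83) = 0.954. For medium effect (d = 0.56): n per group = 2(z_{α/2} + z_β)²/d² = 2(1.96 + 0.954)²/0.56² = 54.2 → 55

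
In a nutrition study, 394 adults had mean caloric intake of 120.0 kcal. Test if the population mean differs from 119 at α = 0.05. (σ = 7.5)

z = (x̄ - μ₀)/(σ/√n) = (120.0 - 119)/(7.5/√394) = 2.647. Critical value: ±1.96. Since |2.647| > 1.96, Reject H₀.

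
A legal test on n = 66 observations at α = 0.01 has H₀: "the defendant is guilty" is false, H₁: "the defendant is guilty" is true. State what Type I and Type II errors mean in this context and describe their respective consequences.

Type I (false positive): concluding that the defendant is guilty when it is not — convicting an innocent person. Type II (false negative): failing to conclude that the defendant is guilty when it is — acquitting a guilty person. Which is costlier depends on domain priorities and is a judgement call rather than a statistical fact.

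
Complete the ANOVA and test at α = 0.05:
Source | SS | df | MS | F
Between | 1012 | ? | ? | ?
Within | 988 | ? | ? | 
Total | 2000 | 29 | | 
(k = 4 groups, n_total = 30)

df_between = 3, df_within = 26. MS_between = 337.33, MS_within = 38.0. F = 8.877, F_crit ≈ 2.975. Reject H₀.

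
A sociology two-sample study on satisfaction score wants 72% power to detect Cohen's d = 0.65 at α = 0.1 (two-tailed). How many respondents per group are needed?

z_{α/2} = 1.645, z_β = Φ⁻¹(0.72) = 0.583. For medium effect (d = 0.65): n per group = 2(z_{α/2} + z_β)²/d² = 2(1.645 + 0.583)²/0.65² = 23.5 → 24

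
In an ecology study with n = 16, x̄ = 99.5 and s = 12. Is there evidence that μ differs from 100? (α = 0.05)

t = (x̄ - μ₀)/(s/√n) = (99.5 - 100)/(12/√16) = -0.167. df = 15, critical t = ±2.131. Fail to reject H₀.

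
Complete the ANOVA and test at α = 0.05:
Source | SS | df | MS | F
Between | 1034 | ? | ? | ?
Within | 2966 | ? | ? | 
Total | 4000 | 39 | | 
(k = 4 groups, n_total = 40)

df_between = 3, df_within = 36. MS_between = 344.67, MS_within = 82.39. F = 4.183, F_crit ≈ 2.866. Reject H₀.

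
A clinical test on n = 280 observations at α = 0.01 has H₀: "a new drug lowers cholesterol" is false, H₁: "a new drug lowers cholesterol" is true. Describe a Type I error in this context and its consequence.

Type I error: rejecting H₀ when it is true — concluding that a new drug lowers cholesterol when in fact it is not. Consequence: approving an ineffective drug — patients take a useless medication and may skip effective alternatives.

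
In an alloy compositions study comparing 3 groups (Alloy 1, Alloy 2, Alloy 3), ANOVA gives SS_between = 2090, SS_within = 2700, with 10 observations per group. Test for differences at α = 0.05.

df_between = 2, df_within = 27. F = MS_between/MS_within = 1045.0/100.0 = 10.45. F_crit ≈ 3.354. Reject H₀. At least one mean differs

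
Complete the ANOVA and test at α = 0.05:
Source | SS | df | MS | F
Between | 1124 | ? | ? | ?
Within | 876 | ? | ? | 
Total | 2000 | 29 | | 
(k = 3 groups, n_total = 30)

df_between = 2, df_within = 27. MS_between = 562.0, MS_within = 32.44. F = 17.322, F_crit ≈ 3.354. Reject H₀.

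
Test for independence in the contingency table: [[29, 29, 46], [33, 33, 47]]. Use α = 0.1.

χ² = 0.154. df = 2, critical = 4.605. Fail to reject H₀. No evidence of dependence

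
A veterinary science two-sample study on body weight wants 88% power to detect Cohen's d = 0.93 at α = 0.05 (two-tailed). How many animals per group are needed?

z_{α/2} = 1.96, z_β = Φ⁻¹(0.88) = 1.175. For large effect (d = 0.93): n per group = 2(z_{α/2} + z_β)²/d² = 2(1.96 + 1.175)²/0.93² = 22.7 → 23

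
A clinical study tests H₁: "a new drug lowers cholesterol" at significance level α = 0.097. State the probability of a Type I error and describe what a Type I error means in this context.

P(Type I error) = α = 0.097. A Type I error is rejecting H₀ when H₀ is actually true (false positive) — here, concluding that a new drug lowers cholesterol when in fact this is not the case. Consequence: approving an ineffective drug — patients take a useless medication and may skip effective alternatives.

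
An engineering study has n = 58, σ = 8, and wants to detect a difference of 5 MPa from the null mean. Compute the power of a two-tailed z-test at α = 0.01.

SE = σ/√n = 8/√58 = 1.05. Non-centrality λ = d/SE = 5/1.05 = 4.76. Power ≈ Φ(λ - z_{α/2}) = Φ(4.76 - 2.576) = Φ(2.184) = 0.986.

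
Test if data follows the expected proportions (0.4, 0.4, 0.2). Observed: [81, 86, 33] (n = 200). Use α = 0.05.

Expected: [80.0, 80.0, 40.0]. χ² = 1.688. df = 2, critical = 5.991. Fail to reject H₀.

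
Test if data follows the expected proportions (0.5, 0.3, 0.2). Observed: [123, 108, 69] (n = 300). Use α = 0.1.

Expected: [150.0, 90.0, 60.0]. χ² = 9.81. df = 2, critical = 4.605. Reject H₀.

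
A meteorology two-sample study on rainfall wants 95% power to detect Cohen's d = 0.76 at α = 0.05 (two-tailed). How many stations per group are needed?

z_{α/2} = 1.96, z_β = Φ⁻¹(0.95) = 1.645. For medium effect (d = 0.76): n per group = 2(z_{α/2} + z_β)²/d² = 2(1.96 + 1.645)²/0.76² = 45.0001 → 46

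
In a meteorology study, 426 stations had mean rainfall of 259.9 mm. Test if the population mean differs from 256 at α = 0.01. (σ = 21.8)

z = (x̄ - μ₀)/(σ/√n) = (259.9 - 256)/(21.8/√426) = 3.692. Critical value: ±2.576. Since |3.692| > 2.576, Reject H₀.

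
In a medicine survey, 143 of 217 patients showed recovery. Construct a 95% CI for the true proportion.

p̂ = 0.659. CI = p̂ ± z*√(p̂(1-p̂)/n) = (0.596, 0.722)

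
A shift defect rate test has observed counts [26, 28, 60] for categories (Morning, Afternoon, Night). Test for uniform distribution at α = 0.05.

Expected = 38 each. χ² = Σ(O-E)²/E = 19.158. df = 2, critical value = 5.991. Reject H₀.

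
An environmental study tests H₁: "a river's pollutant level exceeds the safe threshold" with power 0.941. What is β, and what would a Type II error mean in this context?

β = 1 - power = 1 - 0.941 = 0.059. A Type II error is failing to reject H₀ when H₀ is false (false negative) — here, failing to conclude that a river's pollutant level exceeds the safe threshold when in fact it is true. Consequence: allowing unsafe pollution to continue.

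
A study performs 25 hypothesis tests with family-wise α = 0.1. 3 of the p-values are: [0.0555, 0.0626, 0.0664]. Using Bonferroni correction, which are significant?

Bonferroni α = 0.1/25 = 0.004. None of the given p-values are significant.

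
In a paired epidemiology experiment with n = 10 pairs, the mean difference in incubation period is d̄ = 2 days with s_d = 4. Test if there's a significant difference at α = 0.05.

t = d̄/(s_d/√n) = 2/(4/√10) = 1.581. df = 9, critical t = ±2.262. Fail to reject H₀.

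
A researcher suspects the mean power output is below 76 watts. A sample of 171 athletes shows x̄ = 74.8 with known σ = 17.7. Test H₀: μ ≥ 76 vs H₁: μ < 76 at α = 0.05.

z = -0.887. Critical value: -1.645. Fail to reject H₀.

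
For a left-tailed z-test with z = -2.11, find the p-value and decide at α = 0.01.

p = P(Z < -2.11) = Φ(-2.11) ≈ 0.0174. Since p ≥ 0.01, fail to reject H₀ (not significant) at α = 0.01.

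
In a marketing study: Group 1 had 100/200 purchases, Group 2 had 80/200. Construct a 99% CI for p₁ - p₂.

p̂₁ = 0.5, p̂₂ = 0.4. Difference = 0.1. CI = (-0.028, 0.228)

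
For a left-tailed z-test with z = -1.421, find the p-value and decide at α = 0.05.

p = P(Z < -1.421) = Φ(-1.421) ≈ 0.0777. Since p ≥ 0.05, fail to reject H₀ (not significant) at α = 0.05.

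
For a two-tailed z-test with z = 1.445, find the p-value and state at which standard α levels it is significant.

p = 2·P(Z > |1.445|) = 2·(1 - Φ(1.445)) ≈ 0.1485. Not significant at any standard level.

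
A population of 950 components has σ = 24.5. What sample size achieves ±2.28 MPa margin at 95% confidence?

Without FPC: n₀ = (1.96×24.5/2.28)² = 443.583. With FPC: n = n₀N/(n₀+N-1) = 302.6 → n = 303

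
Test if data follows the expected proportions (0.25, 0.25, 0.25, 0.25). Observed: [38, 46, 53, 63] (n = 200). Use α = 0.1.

Expected: [50.0, 50.0, 50.0, 50.0]. χ² = 6.76. df = 3, critical = 6.251. Reject H₀.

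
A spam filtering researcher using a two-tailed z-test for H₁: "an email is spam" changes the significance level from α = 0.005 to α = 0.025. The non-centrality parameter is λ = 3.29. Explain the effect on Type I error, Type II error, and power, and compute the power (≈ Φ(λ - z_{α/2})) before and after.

Increasing α from 0.005 to 0.025:
• Type I error rate increases (α is the Type I rate by definition).
• Critical value moves from z_{α/2} = 2.807 to 2.241, so power = Φ(λ - z_{α/2}) goes from Φ(3.29 - 2.807) = 0.685 to Φ(3.29 - 2.241) = 0.853.
• Type II error rate β = 1 - power therefore decreases (0.315 → 0.147).
Appropriate when false negatives are costly — here, a spam email lands in the inbox.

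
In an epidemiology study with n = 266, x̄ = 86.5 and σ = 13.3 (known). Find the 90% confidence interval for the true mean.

CI = x̄ ± z*(σ/√n) = 86.5 ± 1.645(13.3/√266) = 86.5 ± 1.34 = (85.16, 87.84)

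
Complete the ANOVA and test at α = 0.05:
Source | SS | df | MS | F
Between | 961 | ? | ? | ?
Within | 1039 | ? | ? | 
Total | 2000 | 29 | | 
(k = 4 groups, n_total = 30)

df_between = 3, df_within = 26. MS_between = 320.33, MS_within = 39.96. F = 8.016, F_crit ≈ 2.975. Reject H₀.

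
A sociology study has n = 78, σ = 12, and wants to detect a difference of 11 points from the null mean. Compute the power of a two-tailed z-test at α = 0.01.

SE = σ/√n = 12/√78 = 1.359. Non-centrality λ = d/SE = 11/1.359 = 8.096. Power ≈ Φ(λ - z_{α/2}) = Φ(8.096 - 2.576) = Φ(5.52) = 1.0.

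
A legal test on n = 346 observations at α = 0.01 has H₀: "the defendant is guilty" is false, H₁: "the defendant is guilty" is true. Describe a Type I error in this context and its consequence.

Type I error: rejecting H₀ when it is true — concluding that the defendant is guilty when in fact it is not. Consequence: convicting an innocent person.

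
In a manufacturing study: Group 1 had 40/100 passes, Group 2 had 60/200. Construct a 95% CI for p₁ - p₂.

p̂₁ = 0.4, p̂₂ = 0.3. Difference = 0.1. CI = (-0.015, 0.215)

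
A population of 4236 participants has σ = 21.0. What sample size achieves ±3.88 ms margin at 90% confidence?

Without FPC: n₀ = (1.645×21.0/3.88)² = 79.27. With FPC: n = n₀N/(n₀+N-1) = 77.8 → n = 78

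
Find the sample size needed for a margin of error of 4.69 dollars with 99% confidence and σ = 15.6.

n = (z*σ/E)² = (2.576×15.6/4.69)² = 73.4 → n = 74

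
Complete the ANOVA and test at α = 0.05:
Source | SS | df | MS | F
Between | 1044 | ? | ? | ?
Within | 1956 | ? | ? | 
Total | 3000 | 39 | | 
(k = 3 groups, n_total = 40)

df_between = 2, df_within = 37. MS_between = 522.0, MS_within = 52.86. F = 9.874, F_crit ≈ 3.252. Reject H₀.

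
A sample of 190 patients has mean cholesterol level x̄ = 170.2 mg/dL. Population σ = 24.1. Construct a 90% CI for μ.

CI = x̄ ± z*(σ/√n) = 170.2 ± 1.645(24.1/√190) = 170.2 ± 2.88 = (167.32, 173.08)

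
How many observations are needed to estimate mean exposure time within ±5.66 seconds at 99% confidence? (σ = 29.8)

n = (z*σ/E)² = (2.576×29.8/5.66)² = 183.9 → n = 184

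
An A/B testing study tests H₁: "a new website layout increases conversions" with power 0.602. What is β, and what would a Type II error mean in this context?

β = 1 - power = 1 - 0.602 = 0.398. A Type II error is failing to reject H₀ when H₀ is false (false negative) — here, failing to conclude that a new website layout increases conversions when in fact it is true. Consequence: discarding a layout that would have improved conversions — lost revenue.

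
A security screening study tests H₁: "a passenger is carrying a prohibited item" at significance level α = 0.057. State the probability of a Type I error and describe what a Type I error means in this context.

P(Type I error) = α = 0.057. A Type I error is rejecting H₀ when H₀ is actually true (false positive) — here, concluding that a passenger is carrying a prohibited item when in fact this is not the case. Consequence: detaining an innocent passenger — delay and inconvenience.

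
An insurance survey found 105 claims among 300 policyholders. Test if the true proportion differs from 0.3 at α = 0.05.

p̂ = 0.35, p₀ = 0.3. z = (p̂ - p₀)/√(p₀(1-p₀)/n) = 1.89. Critical: ±1.96. Fail to reject H₀.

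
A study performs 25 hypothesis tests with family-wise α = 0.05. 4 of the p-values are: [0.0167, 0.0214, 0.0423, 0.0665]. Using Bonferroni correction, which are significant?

Bonferroni α = 0.05/25 = 0.002. None of the given p-values are significant.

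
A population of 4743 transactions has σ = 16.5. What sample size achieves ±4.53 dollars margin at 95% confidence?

Without FPC: n₀ = (1.96×16.5/4.53)² = 50.966. With FPC: n = n₀N/(n₀+N-1) = 50.4 → n = 51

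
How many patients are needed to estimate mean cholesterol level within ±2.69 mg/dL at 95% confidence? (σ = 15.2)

n = (z*σ/E)² = (1.96×15.2/2.69)² = 122.7 → n = 123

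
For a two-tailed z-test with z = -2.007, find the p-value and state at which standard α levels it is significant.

p = 2·P(Z > |-2.007|) = 2·(1 - Φ(2.007)) ≈ 0.0447. Significant at α = 0.1; Significant at α = 0.05.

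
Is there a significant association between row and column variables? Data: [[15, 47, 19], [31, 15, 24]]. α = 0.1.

χ² = 21.978. df = 2, critical = 4.605. Reject H₀. Variables are dependent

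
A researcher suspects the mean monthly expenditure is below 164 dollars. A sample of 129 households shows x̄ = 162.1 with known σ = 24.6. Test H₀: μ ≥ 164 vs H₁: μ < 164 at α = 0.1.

z = -0.877. Critical value: -1.28. Fail to reject H₀.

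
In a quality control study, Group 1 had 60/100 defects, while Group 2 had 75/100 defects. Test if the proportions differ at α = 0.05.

p̂₁ = 0.6, p̂₂ = 0.75, pooled p̂ = 0.675. z = -2.265. Critical: ±1.96. Reject H₀.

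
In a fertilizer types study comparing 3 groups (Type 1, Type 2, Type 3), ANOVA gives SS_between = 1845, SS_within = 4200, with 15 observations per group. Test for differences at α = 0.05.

df_between = 2, df_within = 42. F = MS_between/MS_within = 922.5/100.0 = 9.225. F_crit ≈ 3.22. Reject H₀. At least one mean differs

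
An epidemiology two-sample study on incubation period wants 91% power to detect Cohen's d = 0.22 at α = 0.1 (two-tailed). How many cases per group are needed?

z_{α/2} = 1.645, z_β = Φ⁻¹(0.91) = 1.341. For small effect (d = 0.22): n per group = 2(z_{α/2} + z_β)²/d² = 2(1.645 + 1.341)²/0.22² = 368.4 → 369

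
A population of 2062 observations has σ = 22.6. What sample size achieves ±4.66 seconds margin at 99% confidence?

Without FPC: n₀ = (2.576×22.6/4.66)² = 156.076. With FPC: n = n₀N/(n₀+N-1) = 145.2 → n = 146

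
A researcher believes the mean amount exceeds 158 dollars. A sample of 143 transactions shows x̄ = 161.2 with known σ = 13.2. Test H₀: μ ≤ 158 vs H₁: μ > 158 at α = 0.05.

z = 2.899. Critical value: 1.645. Reject H₀.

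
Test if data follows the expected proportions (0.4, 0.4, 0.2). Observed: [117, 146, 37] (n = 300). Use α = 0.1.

Expected: [120.0, 120.0, 60.0]. χ² = 14.525. df = 2, critical = 4.605. Reject H₀.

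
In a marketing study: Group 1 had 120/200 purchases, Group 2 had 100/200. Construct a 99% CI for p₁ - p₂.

p̂₁ = 0.6, p̂₂ = 0.5. Difference = 0.1. CI = (-0.028, 0.228)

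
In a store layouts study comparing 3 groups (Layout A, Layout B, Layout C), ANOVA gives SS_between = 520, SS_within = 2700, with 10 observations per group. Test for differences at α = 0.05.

df_between = 2, df_within = 27. F = MS_between/MS_within = 260.0/100.0 = 2.6. F_crit ≈ 3.354. Fail to reject H₀.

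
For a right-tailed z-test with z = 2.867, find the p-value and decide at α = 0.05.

p = P(Z > 2.867) = 1 - Φ(2.867) ≈ 0.0021. Since p < 0.05, reject H₀ (significant) at α = 0.05.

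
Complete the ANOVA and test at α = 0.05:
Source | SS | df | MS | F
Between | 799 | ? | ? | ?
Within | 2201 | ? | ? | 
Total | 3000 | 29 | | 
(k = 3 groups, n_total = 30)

df_between = 2, df_within = 27. MS_between = 399.5, MS_within = 81.52. F = 4.901, F_crit ≈ 3.354. Reject H₀.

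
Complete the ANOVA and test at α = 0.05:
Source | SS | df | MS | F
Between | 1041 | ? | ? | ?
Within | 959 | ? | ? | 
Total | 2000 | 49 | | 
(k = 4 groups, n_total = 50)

df_between = 3, df_within = 46. MS_between = 347.0, MS_within = 20.85. F = 16.644, F_crit ≈ 2.807. Reject H₀.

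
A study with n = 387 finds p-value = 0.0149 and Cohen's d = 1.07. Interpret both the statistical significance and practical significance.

Statistically significant (p = 0.0149 < 0.05). Cohen's d = 1.07 indicates a large effect size. Both statistical and practical significance should be considered.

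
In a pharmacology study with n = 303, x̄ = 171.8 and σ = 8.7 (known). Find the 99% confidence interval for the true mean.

CI = x̄ ± z*(σ/√n) = 171.8 ± 2.576(8.7/√303) = 171.8 ± 1.29 = (170.51, 173.09)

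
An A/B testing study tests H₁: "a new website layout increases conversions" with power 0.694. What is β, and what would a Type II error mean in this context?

β = 1 - power = 1 - 0.694 = 0.306. A Type II error is failing to reject H₀ when H₀ is false (false negative) — here, failing to conclude that a new website layout increases conversions when in fact it is true. Consequence: discarding a layout that would have improved conversions — lost revenue.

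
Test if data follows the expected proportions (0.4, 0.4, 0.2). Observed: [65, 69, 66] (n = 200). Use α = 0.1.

Expected: [80.0, 80.0, 40.0]. χ² = 21.225. df = 2, critical = 4.605. Reject H₀.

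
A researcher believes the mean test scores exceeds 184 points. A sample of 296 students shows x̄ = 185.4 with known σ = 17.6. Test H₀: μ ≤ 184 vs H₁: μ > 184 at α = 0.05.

z = 1.369. Critical value: 1.645. Fail to reject H₀.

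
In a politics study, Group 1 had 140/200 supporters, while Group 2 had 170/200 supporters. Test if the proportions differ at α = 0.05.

p̂₁ = 0.7, p̂₂ = 0.85, pooled p̂ = 0.775. z = -3.592. Critical: ±1.96. Reject H₀.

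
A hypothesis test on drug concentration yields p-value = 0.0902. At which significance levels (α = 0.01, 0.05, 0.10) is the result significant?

p = 0.0902. Significant at: α = 0.1.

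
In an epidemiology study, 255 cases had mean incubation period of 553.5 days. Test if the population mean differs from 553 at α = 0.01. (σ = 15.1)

z = (x̄ - μ₀)/(σ/√n) = (553.5 - 553)/(15.1/√255) = 0.529. Critical value: ±2.576. Since |0.529| ≤ 2.576, Fail to reject H₀.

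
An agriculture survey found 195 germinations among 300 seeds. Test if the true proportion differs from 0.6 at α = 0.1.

p̂ = 0.65, p₀ = 0.6. z = (p̂ - p₀)/√(p₀(1-p₀)/n) = 1.768. Critical: ±1.645. Reject H₀.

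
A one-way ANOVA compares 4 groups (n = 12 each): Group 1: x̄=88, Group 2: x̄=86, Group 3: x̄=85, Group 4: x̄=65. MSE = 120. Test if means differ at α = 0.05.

Grand mean = 81.0. SS_between = 4152.0, MS_between = 1384.0. F = 11.533, F_crit ≈ 2.816. Reject H₀.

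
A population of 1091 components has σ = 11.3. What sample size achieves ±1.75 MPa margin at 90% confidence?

Without FPC: n₀ = (1.645×11.3/1.75)² = 112.827. With FPC: n = n₀N/(n₀+N-1) = 102.3 → n = 103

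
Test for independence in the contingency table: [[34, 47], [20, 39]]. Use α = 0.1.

χ² = 0.94. df = 1, critical = 2.706. Fail to reject H₀. No evidence of dependence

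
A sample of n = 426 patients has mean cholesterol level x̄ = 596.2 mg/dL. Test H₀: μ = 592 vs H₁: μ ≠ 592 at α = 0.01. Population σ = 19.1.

z = (x̄ - μ₀)/(σ/√n) = (596.2 - 592)/(19.1/√426) = 4.539. Critical value: ±2.576. Since |4.539| > 2.576, Reject H₀.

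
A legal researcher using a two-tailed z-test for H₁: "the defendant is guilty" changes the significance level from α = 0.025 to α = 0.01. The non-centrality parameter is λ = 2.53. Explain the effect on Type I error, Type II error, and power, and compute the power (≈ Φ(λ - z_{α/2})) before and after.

Decreasing α from 0.025 to 0.01:
• Type I error rate decreases (α is the Type I rate by definition).
• Critical value moves from z_{α/2} = 2.241 to 2.576, so power = Φ(λ - z_{α/2}) goes from Φ(2.53 - 2.241) = 0.614 to Φ(2.53 - 2.576) = 0.482.
• Type II error rate β = 1 - power therefore increases (0.386 → 0.518).
Appropriate when false positives are costly — here, convicting an innocent person.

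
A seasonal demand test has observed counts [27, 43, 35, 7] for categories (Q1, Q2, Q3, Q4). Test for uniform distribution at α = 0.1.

Expected = 28 each. χ² = Σ(O-E)²/E = 25.571. df = 3, critical value = 6.251. Reject H₀.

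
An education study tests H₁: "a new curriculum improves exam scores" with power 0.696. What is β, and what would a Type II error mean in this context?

β = 1 - power = 1 - 0.696 = 0.304. A Type II error is failing to reject H₀ when H₀ is false (false negative) — here, failing to conclude that a new curriculum improves exam scores when in fact it is true. Consequence: keeping the old curriculum when the new one would have helped students.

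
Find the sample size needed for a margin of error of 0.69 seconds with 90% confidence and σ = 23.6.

n = (z*σ/E)² = (1.645×23.6/0.69)² = 3165.6 → n = 3166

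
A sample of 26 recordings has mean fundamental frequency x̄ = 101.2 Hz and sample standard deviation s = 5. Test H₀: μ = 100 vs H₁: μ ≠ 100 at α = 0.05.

t = (x̄ - μ₀)/(s/√n) = (101.2 - 100)/(5/√26) = 1.224. df = 25, critical t = ±2.06. Fail to reject H₀.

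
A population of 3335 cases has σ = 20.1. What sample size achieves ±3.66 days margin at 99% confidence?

Without FPC: n₀ = (2.576×20.1/3.66)² = 200.134. With FPC: n = n₀N/(n₀+N-1) = 188.9 → n = 189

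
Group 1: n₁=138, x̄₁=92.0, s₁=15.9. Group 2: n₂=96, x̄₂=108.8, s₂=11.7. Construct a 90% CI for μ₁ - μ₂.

Difference = -16.8. SE = √(15.9²/138 + 11.7²/96) = 1.805. CI = (-19.77, -13.83)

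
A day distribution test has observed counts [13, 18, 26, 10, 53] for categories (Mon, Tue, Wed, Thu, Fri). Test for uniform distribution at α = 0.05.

Expected = 24 each. χ² = Σ(O-E)²/E = 49.917. df = 4, critical value = 9.488. Reject H₀.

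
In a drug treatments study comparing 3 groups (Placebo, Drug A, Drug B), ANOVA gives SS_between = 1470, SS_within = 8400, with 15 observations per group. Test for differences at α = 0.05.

df_between = 2, df_within = 42. F = MS_between/MS_within = 735.0/200.0 = 3.675. F_crit ≈ 3.22. Reject H₀. At least one mean differs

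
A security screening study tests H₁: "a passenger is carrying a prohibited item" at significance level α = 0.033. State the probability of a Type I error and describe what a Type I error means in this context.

P(Type I error) = α = 0.033. A Type I error is rejecting H₀ when H₀ is actually true (false positive) — here, concluding that a passenger is carrying a prohibited item when in fact this is not the case. Consequence: detaining an innocent passenger — delay and inconvenience.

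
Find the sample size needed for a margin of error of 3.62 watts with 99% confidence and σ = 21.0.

n = (z*σ/E)² = (2.576×21.0/3.62)² = 223.3 → n = 224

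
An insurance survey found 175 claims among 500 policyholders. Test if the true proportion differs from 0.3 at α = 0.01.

p̂ = 0.35, p₀ = 0.3. z = (p̂ - p₀)/√(p₀(1-p₀)/n) = 2.44. Critical: ±2.576. Fail to reject H₀.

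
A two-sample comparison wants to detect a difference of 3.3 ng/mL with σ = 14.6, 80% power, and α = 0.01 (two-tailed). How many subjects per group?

n per group = 2(z_α/2 + z_β)²σ²/d² = 2×(2.576 + 0.84)²×14.6²/3.3² = 456.8 → n = 457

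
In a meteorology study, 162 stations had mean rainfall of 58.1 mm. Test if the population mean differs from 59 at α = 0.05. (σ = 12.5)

z = (x̄ - μ₀)/(σ/√n) = (58.1 - 59)/(12.5/√162) = -0.916. Critical value: ±1.96. Since |-0.916| ≤ 1.96, Fail to reject H₀.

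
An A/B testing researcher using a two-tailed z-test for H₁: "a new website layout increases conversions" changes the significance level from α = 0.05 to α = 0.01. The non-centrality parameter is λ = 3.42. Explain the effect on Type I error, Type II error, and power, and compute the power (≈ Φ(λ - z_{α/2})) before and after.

Decreasing α from 0.05 to 0.01:
• Type I error rate decreases (α is the Type I rate by definition).
• Critical value moves from z_{α/2} = 1.96 to 2.576, so power = Φ(λ - z_{α/2}) goes from Φ(3.42 - 1.96) = 0.928 to Φ(3.42 - 2.576) = 0.801.
• Type II error rate β = 1 - power therefore increases (0.072 → 0.199).
Appropriate when false positives are costly — here, rolling out a layout that doesn't actually help — wasted engineering effort.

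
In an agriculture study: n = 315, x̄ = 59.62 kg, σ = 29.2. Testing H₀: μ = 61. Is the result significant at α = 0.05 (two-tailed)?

z = (59.62 - 61)/(29.2/√315) = -0.839. Since |z| ≤ 1.96, not significant at α = 0.05.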